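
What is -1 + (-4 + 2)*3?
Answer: -7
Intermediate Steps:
-1 + (-4 + 2)*3 = -1 - 2*3 = -1 - 6 = -7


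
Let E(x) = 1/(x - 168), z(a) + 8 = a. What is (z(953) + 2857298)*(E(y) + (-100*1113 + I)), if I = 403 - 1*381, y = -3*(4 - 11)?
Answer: -46754758847681/147 ≈ -3.1806e+11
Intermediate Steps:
z(a) = -8 + a
y = 21 (y = -3*(-7) = 21)
I = 22 (I = 403 - 381 = 22)
E(x) = 1/(-168 + x)
(z(953) + 2857298)*(E(y) + (-100*1113 + I)) = ((-8 + 953) + 2857298)*(1/(-168 + 21) + (-100*1113 + 22)) = (945 + 2857298)*(1/(-147) + (-111300 + 22)) = 2858243*(-1/147 - 111278) = 2858243*(-16357867/147) = -46754758847681/147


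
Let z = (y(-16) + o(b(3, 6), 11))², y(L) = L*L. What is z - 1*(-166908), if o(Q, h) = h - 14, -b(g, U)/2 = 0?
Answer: 230917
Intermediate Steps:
b(g, U) = 0 (b(g, U) = -2*0 = 0)
y(L) = L²
o(Q, h) = -14 + h
z = 64009 (z = ((-16)² + (-14 + 11))² = (256 - 3)² = 253² = 64009)
z - 1*(-166908) = 64009 - 1*(-166908) = 64009 + 166908 = 230917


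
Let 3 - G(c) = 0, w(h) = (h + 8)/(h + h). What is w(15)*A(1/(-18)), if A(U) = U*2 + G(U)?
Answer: 299/135 ≈ 2.2148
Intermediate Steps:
w(h) = (8 + h)/(2*h) (w(h) = (8 + h)/((2*h)) = (8 + h)*(1/(2*h)) = (8 + h)/(2*h))
G(c) = 3 (G(c) = 3 - 1*0 = 3 + 0 = 3)
A(U) = 3 + 2*U (A(U) = U*2 + 3 = 2*U + 3 = 3 + 2*U)
w(15)*A(1/(-18)) = ((1/2)*(8 + 15)/15)*(3 + 2/(-18)) = ((1/2)*(1/15)*23)*(3 + 2*(-1/18)) = 23*(3 - 1/9)/30 = (23/30)*(26/9) = 299/135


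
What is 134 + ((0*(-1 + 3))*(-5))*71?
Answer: 134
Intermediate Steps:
134 + ((0*(-1 + 3))*(-5))*71 = 134 + ((0*2)*(-5))*71 = 134 + (0*(-5))*71 = 134 + 0*71 = 134 + 0 = 134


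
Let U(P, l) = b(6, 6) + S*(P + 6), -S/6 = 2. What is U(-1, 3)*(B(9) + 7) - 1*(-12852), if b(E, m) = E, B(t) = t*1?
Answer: 11988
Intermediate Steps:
S = -12 (S = -6*2 = -12)
B(t) = t
U(P, l) = -66 - 12*P (U(P, l) = 6 - 12*(P + 6) = 6 - 12*(6 + P) = 6 + (-72 - 12*P) = -66 - 12*P)
U(-1, 3)*(B(9) + 7) - 1*(-12852) = (-66 - 12*(-1))*(9 + 7) - 1*(-12852) = (-66 + 12)*16 + 12852 = -54*16 + 12852 = -864 + 12852 = 11988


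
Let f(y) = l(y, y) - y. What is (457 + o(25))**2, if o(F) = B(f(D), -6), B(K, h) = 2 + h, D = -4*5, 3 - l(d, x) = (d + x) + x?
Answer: 205209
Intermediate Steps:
l(d, x) = 3 - d - 2*x (l(d, x) = 3 - ((d + x) + x) = 3 - (d + 2*x) = 3 + (-d - 2*x) = 3 - d - 2*x)
D = -20
f(y) = 3 - 4*y (f(y) = (3 - y - 2*y) - y = (3 - 3*y) - y = 3 - 4*y)
o(F) = -4 (o(F) = 2 - 6 = -4)
(457 + o(25))**2 = (457 - 4)**2 = 453**2 = 205209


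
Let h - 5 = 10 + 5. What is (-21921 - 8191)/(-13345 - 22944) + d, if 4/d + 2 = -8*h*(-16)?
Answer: 38585826/46413631 ≈ 0.83135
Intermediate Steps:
h = 20 (h = 5 + (10 + 5) = 5 + 15 = 20)
d = 2/1279 (d = 4/(-2 - 8*20*(-16)) = 4/(-2 - 160*(-16)) = 4/(-2 + 2560) = 4/2558 = 4*(1/2558) = 2/1279 ≈ 0.0015637)
(-21921 - 8191)/(-13345 - 22944) + d = (-21921 - 8191)/(-13345 - 22944) + 2/1279 = -30112/(-36289) + 2/1279 = -30112*(-1/36289) + 2/1279 = 30112/36289 + 2/1279 = 38585826/46413631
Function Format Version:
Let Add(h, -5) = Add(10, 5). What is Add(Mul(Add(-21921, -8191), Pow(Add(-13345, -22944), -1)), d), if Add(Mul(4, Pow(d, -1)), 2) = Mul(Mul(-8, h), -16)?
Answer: Rational(38585826, 46413631) ≈ 0.83135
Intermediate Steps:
h = 20 (h = Add(5, Add(10, 5)) = Add(5, 15) = 20)
d = Rational(2, 1279) (d = Mul(4, Pow(Add(-2, Mul(Mul(-8, 20), -16)), -1)) = Mul(4, Pow(Add(-2, Mul(-160, -16)), -1)) = Mul(4, Pow(Add(-2, 2560), -1)) = Mul(4, Pow(2558, -1)) = Mul(4, Rational(1, 2558)) = Rational(2, 1279) ≈ 0.0015637)
Add(Mul(Add(-21921, -8191), Pow(Add(-13345, -22944), -1)), d) = Add(Mul(Add(-21921, -8191), Pow(Add(-13345, -22944), -1)), Rational(2, 1279)) = Add(Mul(-30112, Pow(-36289, -1)), Rational(2, 1279)) = Add(Mul(-30112, Rational(-1, 36289)), Rational(2, 1279)) = Add(Rational(30112, 36289), Rational(2, 1279)) = Rational(38585826, 46413631)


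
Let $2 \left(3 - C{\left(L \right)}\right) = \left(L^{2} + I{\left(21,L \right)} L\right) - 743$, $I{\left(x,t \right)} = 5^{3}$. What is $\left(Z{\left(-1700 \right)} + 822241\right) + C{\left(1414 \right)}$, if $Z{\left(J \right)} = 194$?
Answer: $- \frac{530527}{2} \approx -2.6526 \cdot 10^{5}$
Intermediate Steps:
$I{\left(x,t \right)} = 125$
$C{\left(L \right)} = \frac{749}{2} - \frac{125 L}{2} - \frac{L^{2}}{2}$ ($C{\left(L \right)} = 3 - \frac{\left(L^{2} + 125 L\right) - 743}{2} = 3 - \frac{-743 + L^{2} + 125 L}{2} = 3 - \left(- \frac{743}{2} + \frac{L^{2}}{2} + \frac{125 L}{2}\right) = \frac{749}{2} - \frac{125 L}{2} - \frac{L^{2}}{2}$)
$\left(Z{\left(-1700 \right)} + 822241\right) + C{\left(1414 \right)} = \left(194 + 822241\right) - \left(\frac{176001}{2} + 999698\right) = 822435 - \frac{2175397}{2} = - \frac{530527}{2}$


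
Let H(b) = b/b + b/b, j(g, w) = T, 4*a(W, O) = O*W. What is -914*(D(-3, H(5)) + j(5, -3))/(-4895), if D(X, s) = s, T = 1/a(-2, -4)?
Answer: 457/979 ≈ 0.46680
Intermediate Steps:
a(W, O) = O*W/4 (a(W, O) = (O*W)/4 = O*W/4)
T = ½ (T = 1/((¼)*(-4)*(-2)) = 1/2 = ½ ≈ 0.50000)
j(g, w) = ½
H(b) = 2 (H(b) = 1 + 1 = 2)
-914*(D(-3, H(5)) + j(5, -3))/(-4895) = -914*(2 + ½)/(-4895) = -914*5/2*(-1/4895) = -2285*(-1/4895) = 457/979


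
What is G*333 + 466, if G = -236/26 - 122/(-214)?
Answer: -3292183/1391 ≈ -2366.8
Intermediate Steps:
G = -11833/1391 (G = -236*1/26 - 122*(-1/214) = -118/13 + 61/107 = -11833/1391 ≈ -8.5068)
G*333 + 466 = -11833/1391*333 + 466 = -3940389/1391 + 466 = -3292183/1391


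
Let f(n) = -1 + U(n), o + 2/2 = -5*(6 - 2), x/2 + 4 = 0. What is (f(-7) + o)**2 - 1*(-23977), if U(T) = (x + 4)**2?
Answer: 24013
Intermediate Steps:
x = -8 (x = -8 + 2*0 = -8 + 0 = -8)
o = -21 (o = -1 - 5*(6 - 2) = -1 - 5*4 = -1 - 20 = -21)
U(T) = 16 (U(T) = (-8 + 4)**2 = (-4)**2 = 16)
f(n) = 15 (f(n) = -1 + 16 = 15)
(f(-7) + o)**2 - 1*(-23977) = (15 - 21)**2 - 1*(-23977) = (-6)**2 + 23977 = 36 + 23977 = 24013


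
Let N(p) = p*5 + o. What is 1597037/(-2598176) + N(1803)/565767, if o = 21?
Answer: -97785968227/163329137888 ≈ -0.59871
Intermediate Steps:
N(p) = 21 + 5*p (N(p) = p*5 + 21 = 5*p + 21 = 21 + 5*p)
1597037/(-2598176) + N(1803)/565767 = 1597037/(-2598176) + (21 + 5*1803)/565767 = 1597037*(-1/2598176) + (21 + 9015)*(1/565767) = -1597037/2598176 + 9036*(1/565767) = -1597037/2598176 + 1004/62863 = -97785968227/163329137888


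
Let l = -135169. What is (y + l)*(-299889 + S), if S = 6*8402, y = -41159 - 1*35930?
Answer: 52953489066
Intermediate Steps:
y = -77089 (y = -41159 - 35930 = -77089)
S = 50412
(y + l)*(-299889 + S) = (-77089 - 135169)*(-299889 + 50412) = -212258*(-249477) = 52953489066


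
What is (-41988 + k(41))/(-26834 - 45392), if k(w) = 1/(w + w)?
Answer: 3443015/5922532 ≈ 0.58134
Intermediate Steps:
k(w) = 1/(2*w)
(-41988 + k(41))/(-26834 - 45392) = (-41988 + (½)/41)/(-26834 - 45392) = (-41988 + (½)*(1/41))/(-72226) = (-41988 + 1/82)*(-1/72226) = -3443015/82*(-1/72226) = 3443015/5922532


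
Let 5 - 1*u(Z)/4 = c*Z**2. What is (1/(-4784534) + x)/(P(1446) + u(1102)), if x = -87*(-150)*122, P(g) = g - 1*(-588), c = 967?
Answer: -7617456581399/22474451929450012 ≈ -0.00033894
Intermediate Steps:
P(g) = 588 + g (P(g) = g + 588 = 588 + g)
u(Z) = 20 - 3868*Z**2
x = 1592100 (x = 13050*122 = 1592100)
(1/(-4784534) + x)/(P(1446) + u(1102)) = (1/(-4784534) + 1592100)/((588 + 1446) + (20 - 3868*1102**2)) = (-1/4784534 + 1592100)/(2034 + (20 - 3868*1214404)) = 7617456581399/(4784534*(2034 + (20 - 4697314672))) = 7617456581399/(4784534*(2034 - 4697314652)) = (7617456581399/4784534)/(-4697312618) = (7617456581399/4784534)*(-1/4697312618) = -7617456581399/22474451929450012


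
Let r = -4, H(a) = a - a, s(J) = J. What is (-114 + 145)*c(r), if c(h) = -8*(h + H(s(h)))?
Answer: 992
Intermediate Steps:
H(a) = 0
c(h) = -8*h (c(h) = -8*(h + 0) = -8*h)
(-114 + 145)*c(r) = (-114 + 145)*(-8*(-4)) = 31*32 = 992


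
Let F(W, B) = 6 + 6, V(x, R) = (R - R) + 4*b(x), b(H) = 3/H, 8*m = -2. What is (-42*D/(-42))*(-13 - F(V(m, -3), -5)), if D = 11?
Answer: -275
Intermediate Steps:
m = -1/4 (m = (1/8)*(-2) = -1/4 ≈ -0.25000)
V(x, R) = 12/x (V(x, R) = (R - R) + 4*(3/x) = 0 + 12/x = 12/x)
F(W, B) = 12
(-42*D/(-42))*(-13 - F(V(m, -3), -5)) = (-462/(-42))*(-13 - 1*12) = (-462*(-1)/42)*(-13 - 12) = -42*(-11/42)*(-25) = 11*(-25) = -275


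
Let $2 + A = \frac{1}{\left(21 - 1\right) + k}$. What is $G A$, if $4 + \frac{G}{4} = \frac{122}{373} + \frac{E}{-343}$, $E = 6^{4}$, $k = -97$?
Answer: $\frac{591057160}{9851303} \approx 59.998$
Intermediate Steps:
$E = 1296$
$G = - \frac{3813272}{127939}$ ($G = -16 + 4 \left(\frac{122}{373} + \frac{1296}{-343}\right) = -16 + 4 \left(122 \cdot \frac{1}{373} + 1296 \left(- \frac{1}{343}\right)\right) = -16 + 4 \left(\frac{122}{373} - \frac{1296}{343}\right) = -16 + 4 \left(- \frac{441562}{127939}\right) = -16 - \frac{1766248}{127939} = - \frac{3813272}{127939} \approx -29.805$)
$A = - \frac{155}{77}$ ($A = -2 + \frac{1}{\left(21 - 1\right) - 97} = -2 + \frac{1}{20 - 97} = -2 + \frac{1}{-77} = -2 - \frac{1}{77} = - \frac{155}{77} \approx -2.013$)
$G A = \left(- \frac{3813272}{127939}\right) \left(- \frac{155}{77}\right) = \frac{591057160}{9851303}$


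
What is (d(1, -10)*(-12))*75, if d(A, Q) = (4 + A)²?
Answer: -22500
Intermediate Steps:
(d(1, -10)*(-12))*75 = ((4 + 1)²*(-12))*75 = (5²*(-12))*75 = (25*(-12))*75 = -300*75 = -22500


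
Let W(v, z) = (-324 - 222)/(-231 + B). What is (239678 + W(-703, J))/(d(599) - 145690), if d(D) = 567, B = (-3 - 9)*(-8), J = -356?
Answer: -10785692/6530535 ≈ -1.6516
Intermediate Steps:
B = 96 (B = -12*(-8) = 96)
W(v, z) = 182/45 (W(v, z) = (-324 - 222)/(-231 + 96) = -546/(-135) = -546*(-1/135) = 182/45)
(239678 + W(-703, J))/(d(599) - 145690) = (239678 + 182/45)/(567 - 145690) = (10785692/45)/(-145123) = (10785692/45)*(-1/145123) = -10785692/6530535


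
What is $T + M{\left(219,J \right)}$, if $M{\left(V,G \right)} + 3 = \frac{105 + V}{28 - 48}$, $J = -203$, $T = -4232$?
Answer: $- \frac{21256}{5} \approx -4251.2$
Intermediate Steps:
$M{\left(V,G \right)} = - \frac{33}{4} - \frac{V}{20}$ ($M{\left(V,G \right)} = -3 + \frac{105 + V}{28 - 48} = -3 + \frac{105 + V}{-20} = -3 + \left(105 + V\right) \left(- \frac{1}{20}\right) = -3 - \left(\frac{21}{4} + \frac{V}{20}\right) = - \frac{33}{4} - \frac{V}{20}$)
$T + M{\left(219,J \right)} = -4232 - \frac{96}{5} = - \frac{21256}{5}$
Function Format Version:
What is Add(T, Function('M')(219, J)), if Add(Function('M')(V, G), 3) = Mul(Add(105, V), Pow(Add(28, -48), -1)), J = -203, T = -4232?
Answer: Rational(-21256, 5) ≈ -4251.2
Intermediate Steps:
Function('M')(V, G) = Add(Rational(-33, 4), Mul(Rational(-1, 20), V)) (Function('M')(V, G) = Add(-3, Mul(Add(105, V), Pow(Add(28, -48), -1))) = Add(-3, Mul(Add(105, V), Pow(-20, -1))) = Add(-3, Mul(Add(105, V), Rational(-1, 20))) = Add(-3, Add(Rational(-21, 4), Mul(Rational(-1, 20), V))) = Add(Rational(-33, 4), Mul(Rational(-1, 20), V)))
Add(T, Function('M')(219, J)) = Add(-4232, Add(Rational(-33, 4), Mul(Rational(-1, 20), 219))) = Add(-4232, Add(Rational(-33, 4), Rational(-219, 20))) = Add(-4232, Rational(-96, 5)) = Rational(-21256, 5)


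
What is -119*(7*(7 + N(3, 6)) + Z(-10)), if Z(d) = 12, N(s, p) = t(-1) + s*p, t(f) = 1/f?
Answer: -21420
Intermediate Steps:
N(s, p) = -1 + p*s (N(s, p) = 1/(-1) + s*p = -1 + p*s)
-119*(7*(7 + N(3, 6)) + Z(-10)) = -119*(7*(7 + (-1 + 6*3)) + 12) = -119*(7*(7 + (-1 + 18)) + 12) = -119*(7*(7 + 17) + 12) = -119*(7*24 + 12) = -119*(168 + 12) = -119*180 = -21420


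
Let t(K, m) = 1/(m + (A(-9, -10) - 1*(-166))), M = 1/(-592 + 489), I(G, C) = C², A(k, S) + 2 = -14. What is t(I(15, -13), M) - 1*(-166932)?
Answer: 2578932571/15449 ≈ 1.6693e+5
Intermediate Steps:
A(k, S) = -16 (A(k, S) = -2 - 14 = -16)
M = -1/103 (M = 1/(-103) = -1/103 ≈ -0.0097087)
t(K, m) = 1/(150 + m) (t(K, m) = 1/(m + (-16 - 1*(-166))) = 1/(m + (-16 + 166)) = 1/(m + 150) = 1/(150 + m))
t(I(15, -13), M) - 1*(-166932) = 1/(150 - 1/103) - 1*(-166932) = 1/(15449/103) + 166932 = 103/15449 + 166932 = 2578932571/15449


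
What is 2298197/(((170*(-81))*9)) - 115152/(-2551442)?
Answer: -2924722781357/158100103530 ≈ -18.499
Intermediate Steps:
2298197/(((170*(-81))*9)) - 115152/(-2551442) = 2298197/((-13770*9)) - 115152*(-1/2551442) = 2298197/(-123930) + 57576/1275721 = 2298197*(-1/123930) + 57576/1275721 = -2298197/123930 + 57576/1275721 = -2924722781357/158100103530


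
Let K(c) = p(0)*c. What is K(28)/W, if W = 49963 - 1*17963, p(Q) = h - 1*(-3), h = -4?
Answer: -7/8000 ≈ -0.00087500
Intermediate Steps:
p(Q) = -1 (p(Q) = -4 - 1*(-3) = -4 + 3 = -1)
K(c) = -c
W = 32000 (W = 49963 - 17963 = 32000)
K(28)/W = -1*28/32000 = -28*1/32000 = -7/8000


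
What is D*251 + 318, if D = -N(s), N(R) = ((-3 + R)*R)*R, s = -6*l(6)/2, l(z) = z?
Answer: 1708122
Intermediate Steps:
s = -18 (s = -6*6/2 = -36*½ = -18)
N(R) = R²*(-3 + R) (N(R) = (R*(-3 + R))*R = R²*(-3 + R))
D = 6804 (D = -(-18)²*(-3 - 18) = -324*(-21) = -1*(-6804) = 6804)
D*251 + 318 = 6804*251 + 318 = 1707804 + 318 = 1708122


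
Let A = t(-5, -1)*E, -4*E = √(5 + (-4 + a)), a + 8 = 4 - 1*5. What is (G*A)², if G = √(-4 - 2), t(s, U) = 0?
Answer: 0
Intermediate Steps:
a = -9 (a = -8 + (4 - 1*5) = -8 + (4 - 5) = -8 - 1 = -9)
E = -I*√2/2 (E = -√(5 + (-4 - 9))/4 = -√(5 - 13)/4 = -I*√2/2 ≈ -0.70711*I)
A = 0 (A = 0*(-I*√2/2) = 0)
G = I*√6 (G = √(-6) = I*√6 ≈ 2.4495*I)
(G*A)² = ((I*√6)*0)² = 0² = 0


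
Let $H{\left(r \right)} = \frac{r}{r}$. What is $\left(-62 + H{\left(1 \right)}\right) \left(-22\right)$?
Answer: $1342$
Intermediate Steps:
$H{\left(r \right)} = 1$
$\left(-62 + H{\left(1 \right)}\right) \left(-22\right) = \left(-62 + 1\right) \left(-22\right) = \left(-61\right) \left(-22\right) = 1342$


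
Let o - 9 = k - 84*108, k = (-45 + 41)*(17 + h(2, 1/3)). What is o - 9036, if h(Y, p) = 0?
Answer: -18167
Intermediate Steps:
k = -68 (k = (-45 + 41)*(17 + 0) = -4*17 = -68)
o = -9131 (o = 9 + (-68 - 84*108) = 9 + (-68 - 9072) = 9 - 9140 = -9131)
o - 9036 = -9131 - 9036 = -18167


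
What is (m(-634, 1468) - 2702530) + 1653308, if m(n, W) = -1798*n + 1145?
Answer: 91855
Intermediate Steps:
m(n, W) = 1145 - 1798*n
(m(-634, 1468) - 2702530) + 1653308 = ((1145 - 1798*(-634)) - 2702530) + 1653308 = ((1145 + 1139932) - 2702530) + 1653308 = (1141077 - 2702530) + 1653308 = -1561453 + 1653308 = 91855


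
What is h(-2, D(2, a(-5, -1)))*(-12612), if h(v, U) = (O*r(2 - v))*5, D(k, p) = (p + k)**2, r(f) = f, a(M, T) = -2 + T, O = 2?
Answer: -504480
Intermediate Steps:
D(k, p) = (k + p)**2
h(v, U) = 20 - 10*v (h(v, U) = (2*(2 - v))*5 = (4 - 2*v)*5 = 20 - 10*v)
h(-2, D(2, a(-5, -1)))*(-12612) = (20 - 10*(-2))*(-12612) = (20 + 20)*(-12612) = 40*(-12612) = -504480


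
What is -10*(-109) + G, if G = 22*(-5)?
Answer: 980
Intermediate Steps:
G = -110
-10*(-109) + G = -10*(-109) - 110 = 1090 - 110 = 980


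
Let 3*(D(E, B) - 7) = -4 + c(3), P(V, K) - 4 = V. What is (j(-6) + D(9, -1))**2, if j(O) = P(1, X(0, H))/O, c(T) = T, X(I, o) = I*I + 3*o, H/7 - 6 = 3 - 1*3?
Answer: 1225/36 ≈ 34.028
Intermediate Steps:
H = 42 (H = 42 + 7*(3 - 1*3) = 42 + 7*(3 - 3) = 42 + 7*0 = 42 + 0 = 42)
X(I, o) = I**2 + 3*o
P(V, K) = 4 + V
j(O) = 5/O (j(O) = (4 + 1)/O = 5/O)
D(E, B) = 20/3 (D(E, B) = 7 + (-4 + 3)/3 = 7 + (1/3)*(-1) = 7 - 1/3 = 20/3)
(j(-6) + D(9, -1))**2 = (5/(-6) + 20/3)**2 = (5*(-1/6) + 20/3)**2 = (-5/6 + 20/3)**2 = (35/6)**2 = 1225/36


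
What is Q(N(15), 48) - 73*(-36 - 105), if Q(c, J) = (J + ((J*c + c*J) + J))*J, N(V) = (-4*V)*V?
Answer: -4132299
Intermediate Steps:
N(V) = -4*V**2
Q(c, J) = J*(2*J + 2*J*c) (Q(c, J) = (J + ((J*c + J*c) + J))*J = (J + (2*J*c + J))*J = (J + (J + 2*J*c))*J = (2*J + 2*J*c)*J = J*(2*J + 2*J*c))
Q(N(15), 48) - 73*(-36 - 105) = 2*48**2*(1 - 4*15**2) - 73*(-36 - 105) = 2*2304*(1 - 4*225) - 73*(-141) = 2*2304*(1 - 900) + 10293 = 2*2304*(-899) + 10293 = -4142592 + 10293 = -4132299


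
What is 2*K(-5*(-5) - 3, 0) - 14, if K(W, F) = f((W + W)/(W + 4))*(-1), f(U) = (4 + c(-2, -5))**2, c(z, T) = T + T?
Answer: -86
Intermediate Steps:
c(z, T) = 2*T
f(U) = 36 (f(U) = (4 + 2*(-5))**2 = (4 - 10)**2 = (-6)**2 = 36)
K(W, F) = -36 (K(W, F) = 36*(-1) = -36)
2*K(-5*(-5) - 3, 0) - 14 = 2*(-36) - 14 = -72 - 14 = -86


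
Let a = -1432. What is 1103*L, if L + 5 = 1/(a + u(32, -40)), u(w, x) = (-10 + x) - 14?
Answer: -8251543/1496 ≈ -5515.7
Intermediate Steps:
u(w, x) = -24 + x
L = -7481/1496 (L = -5 + 1/(-1432 + (-24 - 40)) = -5 + 1/(-1432 - 64) = -5 + 1/(-1496) = -5 - 1/1496 = -7481/1496 ≈ -5.0007)
1103*L = 1103*(-7481/1496) = -8251543/1496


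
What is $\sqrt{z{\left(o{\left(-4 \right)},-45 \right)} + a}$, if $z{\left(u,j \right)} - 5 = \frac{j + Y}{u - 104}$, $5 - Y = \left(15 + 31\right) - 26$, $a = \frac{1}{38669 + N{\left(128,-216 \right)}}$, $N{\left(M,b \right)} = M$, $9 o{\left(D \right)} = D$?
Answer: $\frac{3 \sqrt{2059467474911}}{1823459} \approx 2.361$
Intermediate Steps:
$o{\left(D \right)} = \frac{D}{9}$
$a = \frac{1}{38797}$ ($a = \frac{1}{38669 + 128} = \frac{1}{38797} \approx 2.5775 \cdot 10^{-5}$)
$Y = -15$ ($Y = 5 - \left(\left(15 + 31\right) - 26\right) = 5 - \left(46 - 26\right) = 5 - 20 = -15$)
$z{\left(u,j \right)} = 5 + \frac{-15 + j}{-104 + u}$ ($z{\left(u,j \right)} = 5 + \frac{j - 15}{u - 104} = 5 + \frac{-15 + j}{-104 + u}$)
$\sqrt{z{\left(o{\left(-4 \right)},-45 \right)} + a} = \sqrt{\frac{-535 - 45 + 5 \cdot \frac{1}{9} \left(-4\right)}{-104 + \frac{1}{9} \left(-4\right)} + \frac{1}{38797}} = \sqrt{\frac{-535 - 45 + 5 \left(- \frac{4}{9}\right)}{-104 - \frac{4}{9}} + \frac{1}{38797}} = \sqrt{\frac{-535 - 45 - \frac{20}{9}}{- \frac{940}{9}} + \frac{1}{38797}} = \sqrt{\left(- \frac{9}{940}\right) \left(- \frac{5240}{9}\right) + \frac{1}{38797}} = \sqrt{\frac{262}{47} + \frac{1}{38797}} = \sqrt{\frac{10164861}{1823459}} = \frac{3 \sqrt{2059467474911}}{1823459}$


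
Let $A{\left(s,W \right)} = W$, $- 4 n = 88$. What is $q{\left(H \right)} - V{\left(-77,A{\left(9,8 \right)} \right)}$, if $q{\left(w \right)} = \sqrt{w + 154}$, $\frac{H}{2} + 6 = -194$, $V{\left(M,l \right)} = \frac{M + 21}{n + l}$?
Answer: $-4 + i \sqrt{246} \approx -4.0 + 15.684 i$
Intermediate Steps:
$n = -22$ ($n = \left(- \frac{1}{4}\right) 88 = -22$)
$V{\left(M,l \right)} = \frac{21 + M}{-22 + l}$ ($V{\left(M,l \right)} = \frac{M + 21}{-22 + l} = \frac{21 + M}{-22 + l}$)
$H = -400$ ($H = -12 + 2 \left(-194\right) = -12 - 388 = -400$)
$q{\left(w \right)} = \sqrt{154 + w}$
$q{\left(H \right)} - V{\left(-77,A{\left(9,8 \right)} \right)} = \sqrt{154 - 400} - \frac{21 - 77}{-22 + 8} = \sqrt{-246} - \frac{1}{-14} \left(-56\right) = i \sqrt{246} - \left(- \frac{1}{14}\right) \left(-56\right) = i \sqrt{246} - 4 = -4 + i \sqrt{246}$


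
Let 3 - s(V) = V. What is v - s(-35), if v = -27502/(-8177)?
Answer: -283224/8177 ≈ -34.637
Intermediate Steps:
s(V) = 3 - V
v = 27502/8177 (v = -27502*(-1/8177) = 27502/8177 ≈ 3.3633)
v - s(-35) = 27502/8177 - (3 - 1*(-35)) = 27502/8177 - (3 + 35) = 27502/8177 - 1*38 = 27502/8177 - 38 = -283224/8177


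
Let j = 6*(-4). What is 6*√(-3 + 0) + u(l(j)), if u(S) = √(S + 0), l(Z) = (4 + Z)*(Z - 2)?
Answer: 2*√130 + 6*I*√3 ≈ 22.803 + 10.392*I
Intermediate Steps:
j = -24
l(Z) = (-2 + Z)*(4 + Z) (l(Z) = (4 + Z)*(-2 + Z) = (-2 + Z)*(4 + Z))
u(S) = √S
6*√(-3 + 0) + u(l(j)) = 6*√(-3 + 0) + √(-8 + (-24)² + 2*(-24)) = 6*√(-3) + √(-8 + 576 - 48) = 6*(I*√3) + √520 = 6*I*√3 + 2*√130 = 2*√130 + 6*I*√3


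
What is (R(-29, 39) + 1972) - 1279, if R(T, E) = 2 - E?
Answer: 656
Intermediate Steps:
(R(-29, 39) + 1972) - 1279 = ((2 - 1*39) + 1972) - 1279 = ((2 - 39) + 1972) - 1279 = (-37 + 1972) - 1279 = 1935 - 1279 = 656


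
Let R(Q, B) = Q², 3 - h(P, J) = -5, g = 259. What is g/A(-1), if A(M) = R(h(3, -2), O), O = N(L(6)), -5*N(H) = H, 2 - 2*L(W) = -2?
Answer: 259/64 ≈ 4.0469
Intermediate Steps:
h(P, J) = 8 (h(P, J) = 3 - 1*(-5) = 3 + 5 = 8)
L(W) = 2 (L(W) = 1 - ½*(-2) = 1 + 1 = 2)
N(H) = -H/5
O = -⅖ (O = -⅕*2 = -⅖ ≈ -0.40000)
A(M) = 64 (A(M) = 8² = 64)
g/A(-1) = 259/64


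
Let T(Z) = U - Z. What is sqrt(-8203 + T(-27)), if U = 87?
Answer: I*sqrt(8089) ≈ 89.939*I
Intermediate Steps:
T(Z) = 87 - Z
sqrt(-8203 + T(-27)) = sqrt(-8203 + (87 - 1*(-27))) = sqrt(-8203 + (87 + 27)) = sqrt(-8203 + 114) = sqrt(-8089) = I*sqrt(8089)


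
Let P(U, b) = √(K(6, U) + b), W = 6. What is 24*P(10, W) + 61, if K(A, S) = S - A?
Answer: 61 + 24*√10 ≈ 136.89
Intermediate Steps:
P(U, b) = √(-6 + U + b) (P(U, b) = √((U - 1*6) + b) = √((U - 6) + b) = √((-6 + U) + b) = √(-6 + U + b))
24*P(10, W) + 61 = 24*√(-6 + 10 + 6) + 61 = 24*√10 + 61 = 61 + 24*√10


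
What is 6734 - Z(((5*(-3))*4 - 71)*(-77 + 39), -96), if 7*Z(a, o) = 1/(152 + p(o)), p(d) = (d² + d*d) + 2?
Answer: 876106867/130102 ≈ 6734.0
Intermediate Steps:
p(d) = 2 + 2*d² (p(d) = (d² + d²) + 2 = 2*d² + 2 = 2 + 2*d²)
Z(a, o) = 1/(7*(154 + 2*o²)) (Z(a, o) = 1/(7*(152 + (2 + 2*o²))) = 1/(7*(154 + 2*o²)))
6734 - Z(((5*(-3))*4 - 71)*(-77 + 39), -96) = 6734 - 1/(14*(77 + (-96)²)) = 6734 - 1/(14*(77 + 9216)) = 6734 - 1/(14*9293) = 6734 - 1*1/130102 = 6734 - 1/130102 = 876106867/130102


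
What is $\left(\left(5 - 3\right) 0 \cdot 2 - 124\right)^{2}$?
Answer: $15376$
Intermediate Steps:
$\left(\left(5 - 3\right) 0 \cdot 2 - 124\right)^{2} = \left(2 \cdot 0 \cdot 2 - 124\right)^{2} = \left(0 \cdot 2 - 124\right)^{2} = \left(0 - 124\right)^{2} = \left(-124\right)^{2} = 15376$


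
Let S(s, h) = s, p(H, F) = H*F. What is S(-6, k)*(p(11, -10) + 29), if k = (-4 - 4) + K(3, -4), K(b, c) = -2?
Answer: 486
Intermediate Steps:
p(H, F) = F*H
k = -10 (k = (-4 - 4) - 2 = -8 - 2 = -10)
S(-6, k)*(p(11, -10) + 29) = -6*(-10*11 + 29) = -6*(-110 + 29) = -6*(-81) = 486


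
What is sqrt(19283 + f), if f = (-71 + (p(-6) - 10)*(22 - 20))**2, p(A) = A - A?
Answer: 2*sqrt(6891) ≈ 166.02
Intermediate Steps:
p(A) = 0
f = 8281 (f = (-71 + (0 - 10)*(22 - 20))**2 = (-71 - 10*2)**2 = (-71 - 20)**2 = (-91)**2 = 8281)
sqrt(19283 + f) = sqrt(19283 + 8281) = sqrt(27564) = 2*sqrt(6891)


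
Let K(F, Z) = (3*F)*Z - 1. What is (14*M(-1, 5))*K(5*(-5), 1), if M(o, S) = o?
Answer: 1064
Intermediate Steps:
K(F, Z) = -1 + 3*F*Z (K(F, Z) = 3*F*Z - 1 = -1 + 3*F*Z)
(14*M(-1, 5))*K(5*(-5), 1) = (14*(-1))*(-1 + 3*(5*(-5))*1) = -14*(-1 + 3*(-25)*1) = -14*(-1 - 75) = -14*(-76) = 1064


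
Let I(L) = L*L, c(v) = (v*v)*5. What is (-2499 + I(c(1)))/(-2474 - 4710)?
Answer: 1237/3592 ≈ 0.34438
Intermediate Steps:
c(v) = 5*v² (c(v) = v²*5 = 5*v²)
I(L) = L²
(-2499 + I(c(1)))/(-2474 - 4710) = (-2499 + (5*1²)²)/(-2474 - 4710) = (-2499 + (5*1)²)/(-7184) = (-2499 + 5²)*(-1/7184) = (-2499 + 25)*(-1/7184) = -2474*(-1/7184) = 1237/3592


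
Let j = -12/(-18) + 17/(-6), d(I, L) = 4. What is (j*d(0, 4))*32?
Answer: -832/3 ≈ -277.33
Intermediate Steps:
j = -13/6 (j = -12*(-1/18) + 17*(-1/6) = 2/3 - 17/6 = -13/6 ≈ -2.1667)
(j*d(0, 4))*32 = -13/6*4*32 = -26/3*32 = -832/3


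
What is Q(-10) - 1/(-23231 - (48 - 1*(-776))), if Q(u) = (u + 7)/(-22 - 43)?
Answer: 14446/312715 ≈ 0.046195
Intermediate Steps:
Q(u) = -7/65 - u/65 (Q(u) = (7 + u)/(-65) = (7 + u)*(-1/65) = -7/65 - u/65)
Q(-10) - 1/(-23231 - (48 - 1*(-776))) = (-7/65 - 1/65*(-10)) - 1/(-23231 - (48 - 1*(-776))) = (-7/65 + 2/13) - 1/(-23231 - (48 + 776)) = 3/65 - 1/(-23231 - 1*824) = 3/65 - 1/(-23231 - 824) = 3/65 - 1/(-24055) = 3/65 - 1*(-1/24055) = 3/65 + 1/24055 = 14446/312715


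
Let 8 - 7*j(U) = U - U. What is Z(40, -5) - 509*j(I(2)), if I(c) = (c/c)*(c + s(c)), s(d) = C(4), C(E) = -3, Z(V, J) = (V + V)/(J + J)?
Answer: -4128/7 ≈ -589.71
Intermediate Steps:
Z(V, J) = V/J (Z(V, J) = (2*V)/((2*J)) = (2*V)*(1/(2*J)) = V/J)
s(d) = -3
I(c) = -3 + c (I(c) = (c/c)*(c - 3) = 1*(-3 + c) = -3 + c)
j(U) = 8/7 (j(U) = 8/7 - (U - U)/7 = 8/7 - ⅐*0 = 8/7 + 0 = 8/7)
Z(40, -5) - 509*j(I(2)) = 40/(-5) - 509*8/7 = 40*(-⅕) - 4072/7 = -8 - 4072/7 = -4128/7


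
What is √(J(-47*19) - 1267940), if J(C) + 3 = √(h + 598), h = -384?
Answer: √(-1267943 + √214) ≈ 1126.0*I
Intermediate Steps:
J(C) = -3 + √214 (J(C) = -3 + √(-384 + 598) = -3 + √214)
√(J(-47*19) - 1267940) = √((-3 + √214) - 1267940) = √(-1267943 + √214)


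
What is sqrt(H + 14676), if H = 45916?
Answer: 4*sqrt(3787) ≈ 246.15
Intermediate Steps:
sqrt(H + 14676) = sqrt(45916 + 14676) = sqrt(60592) = 4*sqrt(3787)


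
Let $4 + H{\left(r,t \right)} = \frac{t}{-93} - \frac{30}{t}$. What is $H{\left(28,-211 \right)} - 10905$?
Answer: $- \frac{214019996}{19623} \approx -10907.0$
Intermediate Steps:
$H{\left(r,t \right)} = -4 - \frac{30}{t} - \frac{t}{93}$ ($H{\left(r,t \right)} = -4 + \left(\frac{t}{-93} - \frac{30}{t}\right) = -4 + \left(t \left(- \frac{1}{93}\right) - \frac{30}{t}\right) = -4 - \left(\frac{30}{t} + \frac{t}{93}\right) = -4 - \frac{30}{t} - \frac{t}{93}$)
$H{\left(28,-211 \right)} - 10905 = \left(-4 - \frac{30}{-211} - - \frac{211}{93}\right) - 10905 = \left(-4 - - \frac{30}{211} + \frac{211}{93}\right) - 10905 = \left(-4 + \frac{30}{211} + \frac{211}{93}\right) - 10905 = - \frac{31181}{19623} - 10905 = - \frac{214019996}{19623}$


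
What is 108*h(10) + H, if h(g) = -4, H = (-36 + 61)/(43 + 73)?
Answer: -50087/116 ≈ -431.78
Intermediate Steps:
H = 25/116 ≈ 0.21552
108*h(10) + H = 108*(-4) + 25/116 = -432 + 25/116 = -50087/116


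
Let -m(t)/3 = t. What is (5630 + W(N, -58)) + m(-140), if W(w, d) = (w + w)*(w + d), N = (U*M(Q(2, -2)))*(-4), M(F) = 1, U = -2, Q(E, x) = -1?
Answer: 5250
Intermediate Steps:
m(t) = -3*t
N = 8 (N = -2*1*(-4) = -2*(-4) = 8)
W(w, d) = 2*w*(d + w) (W(w, d) = (2*w)*(d + w) = 2*w*(d + w))
(5630 + W(N, -58)) + m(-140) = (5630 + 2*8*(-58 + 8)) - 3*(-140) = (5630 + 2*8*(-50)) + 420 = (5630 - 800) + 420 = 4830 + 420 = 5250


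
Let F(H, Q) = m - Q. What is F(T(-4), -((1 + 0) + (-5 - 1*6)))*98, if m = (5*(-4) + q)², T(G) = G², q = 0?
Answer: 38220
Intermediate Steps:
m = 400 (m = (5*(-4) + 0)² = (-20 + 0)² = (-20)² = 400)
F(H, Q) = 400 - Q
F(T(-4), -((1 + 0) + (-5 - 1*6)))*98 = (400 - (-1)*((1 + 0) + (-5 - 1*6)))*98 = (400 - (-1)*(1 + (-5 - 6)))*98 = (400 - (-1)*(1 - 11))*98 = (400 - (-1)*(-10))*98 = (400 - 1*10)*98 = (400 - 10)*98 = 390*98 = 38220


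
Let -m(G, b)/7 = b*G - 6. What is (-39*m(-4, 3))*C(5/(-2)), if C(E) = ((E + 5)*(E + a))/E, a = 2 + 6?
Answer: 27027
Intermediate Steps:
a = 8
m(G, b) = 42 - 7*G*b (m(G, b) = -7*(b*G - 6) = -7*(G*b - 6) = -7*(-6 + G*b) = 42 - 7*G*b)
C(E) = (5 + E)*(8 + E)/E (C(E) = ((E + 5)*(E + 8))/E = ((5 + E)*(8 + E))/E = (5 + E)*(8 + E)/E)
(-39*m(-4, 3))*C(5/(-2)) = (-39*(42 - 7*(-4)*3))*(13 + 5/(-2) + 40/((5/(-2)))) = (-39*(42 + 84))*(13 + 5*(-1/2) + 40/((5*(-1/2)))) = (-39*126)*(13 - 5/2 + 40/(-5/2)) = -4914*(13 - 5/2 + 40*(-2/5)) = -4914*(13 - 5/2 - 16) = -4914*(-11/2) = 27027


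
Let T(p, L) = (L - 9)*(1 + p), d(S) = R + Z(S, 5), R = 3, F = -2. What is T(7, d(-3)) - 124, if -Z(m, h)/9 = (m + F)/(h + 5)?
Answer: -136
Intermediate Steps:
Z(m, h) = -9*(-2 + m)/(5 + h) (Z(m, h) = -9*(m - 2)/(h + 5) = -9*(-2 + m)/(5 + h))
d(S) = 24/5 - 9*S/10 (d(S) = 3 + 9*(2 - S)/(5 + 5) = 3 + 9*(2 - S)/10 = 3 + 9*(⅒)*(2 - S) = 3 + (9/5 - 9*S/10) = 24/5 - 9*S/10)
T(p, L) = (1 + p)*(-9 + L) (T(p, L) = (-9 + L)*(1 + p) = (1 + p)*(-9 + L))
T(7, d(-3)) - 124 = (-9 + (24/5 - 9/10*(-3)) - 9*7 + (24/5 - 9/10*(-3))*7) - 124 = (-9 + (24/5 + 27/10) - 63 + (24/5 + 27/10)*7) - 124 = (-9 + 15/2 - 63 + (15/2)*7) - 124 = (-9 + 15/2 - 63 + 105/2) - 124 = -12 - 124 = -136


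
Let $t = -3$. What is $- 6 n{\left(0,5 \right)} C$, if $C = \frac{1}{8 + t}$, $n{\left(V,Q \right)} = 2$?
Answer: $- \frac{12}{5} \approx -2.4$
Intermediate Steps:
$C = \frac{1}{5}$ ($C = \frac{1}{8 - 3} = \frac{1}{5} \approx 0.2$)
$- 6 n{\left(0,5 \right)} C = \left(-6\right) 2 \cdot \frac{1}{5} = \left(-12\right) \frac{1}{5} = - \frac{12}{5}$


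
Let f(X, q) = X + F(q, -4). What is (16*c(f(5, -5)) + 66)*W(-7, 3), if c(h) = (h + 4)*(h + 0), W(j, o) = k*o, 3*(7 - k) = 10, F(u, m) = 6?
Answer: 29766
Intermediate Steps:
k = 11/3 (k = 7 - ⅓*10 = 7 - 10/3 = 11/3 ≈ 3.6667)
W(j, o) = 11*o/3
f(X, q) = 6 + X (f(X, q) = X + 6 = 6 + X)
c(h) = h*(4 + h) (c(h) = (4 + h)*h = h*(4 + h))
(16*c(f(5, -5)) + 66)*W(-7, 3) = (16*((6 + 5)*(4 + (6 + 5))) + 66)*((11/3)*3) = (16*(11*(4 + 11)) + 66)*11 = (16*(11*15) + 66)*11 = (16*165 + 66)*11 = (2640 + 66)*11 = 2706*11 = 29766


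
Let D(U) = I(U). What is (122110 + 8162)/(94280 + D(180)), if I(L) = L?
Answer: 32568/23615 ≈ 1.3791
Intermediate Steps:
D(U) = U
(122110 + 8162)/(94280 + D(180)) = (122110 + 8162)/(94280 + 180) = 130272/94460 = 130272*(1/94460) = 32568/23615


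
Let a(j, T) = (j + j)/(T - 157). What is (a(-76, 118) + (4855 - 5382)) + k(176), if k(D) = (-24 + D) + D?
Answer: -7609/39 ≈ -195.10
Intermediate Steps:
k(D) = -24 + 2*D
a(j, T) = 2*j/(-157 + T) (a(j, T) = (2*j)/(-157 + T) = 2*j/(-157 + T))
(a(-76, 118) + (4855 - 5382)) + k(176) = (2*(-76)/(-157 + 118) + (4855 - 5382)) + (-24 + 2*176) = (2*(-76)/(-39) - 527) + (-24 + 352) = (2*(-76)*(-1/39) - 527) + 328 = (152/39 - 527) + 328 = -20401/39 + 328 = -7609/39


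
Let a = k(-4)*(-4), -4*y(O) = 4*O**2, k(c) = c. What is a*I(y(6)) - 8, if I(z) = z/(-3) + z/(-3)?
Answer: 376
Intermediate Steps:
y(O) = -O**2
a = 16 (a = -4*(-4) = 16)
I(z) = -2*z/3 (I(z) = z*(-1/3) + z*(-1/3) = -z/3 - z/3 = -2*z/3)
a*I(y(6)) - 8 = 16*(-(-2)*6**2/3) - 8 = 16*(-(-2)*36/3) - 8 = 16*(-2/3*(-36)) - 8 = 16*24 - 8 = 384 - 8 = 376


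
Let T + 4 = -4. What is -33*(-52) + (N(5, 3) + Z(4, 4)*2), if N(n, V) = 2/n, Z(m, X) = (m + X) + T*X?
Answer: 8342/5 ≈ 1668.4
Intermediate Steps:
T = -8 (T = -4 - 4 = -8)
Z(m, X) = m - 7*X (Z(m, X) = (m + X) - 8*X = (X + m) - 8*X = m - 7*X)
-33*(-52) + (N(5, 3) + Z(4, 4)*2) = -33*(-52) + (2/5 + (4 - 7*4)*2) = 1716 + (2*(1/5) + (4 - 28)*2) = 1716 + (2/5 - 24*2) = 1716 + (2/5 - 48) = 1716 - 238/5 = 8342/5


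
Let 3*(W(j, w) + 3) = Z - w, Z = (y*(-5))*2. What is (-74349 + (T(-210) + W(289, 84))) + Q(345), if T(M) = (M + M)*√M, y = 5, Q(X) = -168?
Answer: -223694/3 - 420*I*√210 ≈ -74565.0 - 6086.4*I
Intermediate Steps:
T(M) = 2*M^(3/2) (T(M) = (2*M)*√M = 2*M^(3/2))
Z = -50 (Z = (5*(-5))*2 = -25*2 = -50)
W(j, w) = -59/3 - w/3 (W(j, w) = -3 + (-50 - w)/3 = -3 + (-50/3 - w/3) = -59/3 - w/3)
(-74349 + (T(-210) + W(289, 84))) + Q(345) = (-74349 + (2*(-210)^(3/2) + (-59/3 - ⅓*84))) - 168 = (-74349 + (2*(-210*I*√210) + (-59/3 - 28))) - 168 = (-74349 + (-420*I*√210 - 143/3)) - 168 = (-74349 + (-143/3 - 420*I*√210)) - 168 = (-223190/3 - 420*I*√210) - 168 = -223694/3 - 420*I*√210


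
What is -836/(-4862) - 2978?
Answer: -658100/221 ≈ -2977.8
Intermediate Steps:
-836/(-4862) - 2978 = -836*(-1/4862) - 2978 = 38/221 - 2978 = -658100/221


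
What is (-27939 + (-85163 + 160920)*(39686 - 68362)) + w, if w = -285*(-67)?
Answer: -2172416576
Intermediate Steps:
w = 19095
(-27939 + (-85163 + 160920)*(39686 - 68362)) + w = (-27939 + (-85163 + 160920)*(39686 - 68362)) + 19095 = (-27939 + 75757*(-28676)) + 19095 = (-27939 - 2172407732) + 19095 = -2172435671 + 19095 = -2172416576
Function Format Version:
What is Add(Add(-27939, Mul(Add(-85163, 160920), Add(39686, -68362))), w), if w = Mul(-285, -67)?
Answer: -2172416576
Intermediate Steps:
w = 19095
Add(Add(-27939, Mul(Add(-85163, 160920), Add(39686, -68362))), w) = Add(Add(-27939, Mul(Add(-85163, 160920), Add(39686, -68362))), 19095) = Add(Add(-27939, Mul(75757, -28676)), 19095) = Add(Add(-27939, -2172407732), 19095) = Add(-2172435671, 19095) = -2172416576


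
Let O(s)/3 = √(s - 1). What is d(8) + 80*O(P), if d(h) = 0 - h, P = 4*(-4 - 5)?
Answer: -8 + 240*I*√37 ≈ -8.0 + 1459.9*I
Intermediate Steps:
P = -36 (P = 4*(-9) = -36)
O(s) = 3*√(-1 + s) (O(s) = 3*√(s - 1) = 3*√(-1 + s))
d(h) = -h
d(8) + 80*O(P) = -1*8 + 80*(3*√(-1 - 36)) = -8 + 80*(3*√(-37)) = -8 + 80*(3*(I*√37)) = -8 + 80*(3*I*√37) = -8 + 240*I*√37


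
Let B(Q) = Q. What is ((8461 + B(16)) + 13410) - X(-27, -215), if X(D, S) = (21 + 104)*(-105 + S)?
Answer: 61887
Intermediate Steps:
X(D, S) = -13125 + 125*S (X(D, S) = 125*(-105 + S) = -13125 + 125*S)
((8461 + B(16)) + 13410) - X(-27, -215) = ((8461 + 16) + 13410) - (-13125 + 125*(-215)) = (8477 + 13410) - (-13125 - 26875) = 21887 - 1*(-40000) = 21887 + 40000 = 61887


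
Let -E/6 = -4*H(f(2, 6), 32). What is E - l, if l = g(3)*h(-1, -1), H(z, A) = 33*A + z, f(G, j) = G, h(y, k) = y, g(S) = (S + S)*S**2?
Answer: 25446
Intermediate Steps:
g(S) = 2*S**3 (g(S) = (2*S)*S**2 = 2*S**3)
H(z, A) = z + 33*A
E = 25392 (E = -(-24)*(2 + 33*32) = -(-24)*(2 + 1056) = -(-24)*1058 = -6*(-4232) = 25392)
l = -54 (l = (2*3**3)*(-1) = (2*27)*(-1) = 54*(-1) = -54)
E - l = 25392 - 1*(-54) = 25392 + 54 = 25446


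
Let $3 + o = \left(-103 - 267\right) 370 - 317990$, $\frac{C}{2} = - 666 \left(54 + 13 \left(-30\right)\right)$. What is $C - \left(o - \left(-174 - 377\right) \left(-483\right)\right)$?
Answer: $1168578$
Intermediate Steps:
$C = 447552$ ($C = 2 \left(- 666 \left(54 + 13 \left(-30\right)\right)\right) = 2 \left(- 666 \left(54 - 390\right)\right) = 2 \left(\left(-666\right) \left(-336\right)\right) = 2 \cdot 223776 = 447552$)
$o = -454893$ ($o = -3 - \left(317990 - \left(-103 - 267\right) 370\right) = -3 - 454890 = -454893$)
$C - \left(o - \left(-174 - 377\right) \left(-483\right)\right) = 447552 - \left(-454893 - \left(-174 - 377\right) \left(-483\right)\right) = 447552 - \left(-454893 - \left(-551\right) \left(-483\right)\right) = 447552 - \left(-454893 - 266133\right) = 447552 - -721026 = 447552 + 721026 = 1168578$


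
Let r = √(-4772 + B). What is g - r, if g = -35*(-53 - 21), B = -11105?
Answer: 2590 - I*√15877 ≈ 2590.0 - 126.0*I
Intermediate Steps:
g = 2590 (g = -35*(-74) = 2590)
r = I*√15877 (r = √(-4772 - 11105) = √(-15877) = I*√15877 ≈ 126.0*I)
g - r = 2590 - I*√15877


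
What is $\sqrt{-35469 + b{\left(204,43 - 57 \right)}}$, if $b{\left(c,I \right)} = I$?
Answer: $i \sqrt{35483} \approx 188.37 i$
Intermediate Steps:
$\sqrt{-35469 + b{\left(204,43 - 57 \right)}} = \sqrt{-35469 + \left(43 - 57\right)} = \sqrt{-35469 - 14} = \sqrt{-35483} = i \sqrt{35483}$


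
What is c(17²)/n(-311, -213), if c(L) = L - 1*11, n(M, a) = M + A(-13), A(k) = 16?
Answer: -278/295 ≈ -0.94237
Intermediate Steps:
n(M, a) = 16 + M (n(M, a) = M + 16 = 16 + M)
c(L) = -11 + L (c(L) = L - 11 = -11 + L)
c(17²)/n(-311, -213) = (-11 + 17²)/(16 - 311) = (-11 + 289)/(-295) = 278*(-1/295) = -278/295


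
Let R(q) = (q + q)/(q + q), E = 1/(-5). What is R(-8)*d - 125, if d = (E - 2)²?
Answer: -3004/25 ≈ -120.16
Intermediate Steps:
E = -⅕ ≈ -0.20000
R(q) = 1 (R(q) = (2*q)/((2*q)) = (2*q)*(1/(2*q)) = 1)
d = 121/25 (d = (-⅕ - 2)² = (-11/5)² = 121/25 ≈ 4.8400)
R(-8)*d - 125 = 1*(121/25) - 125 = 121/25 - 125 = -3004/25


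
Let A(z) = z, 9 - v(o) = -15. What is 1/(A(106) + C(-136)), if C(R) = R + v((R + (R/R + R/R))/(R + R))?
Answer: -1/6 ≈ -0.16667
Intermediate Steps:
v(o) = 24 (v(o) = 9 - 1*(-15) = 9 + 15 = 24)
C(R) = 24 + R (C(R) = R + 24 = 24 + R)
1/(A(106) + C(-136)) = 1/(106 + (24 - 136)) = 1/(106 - 112) = 1/(-6) = -1/6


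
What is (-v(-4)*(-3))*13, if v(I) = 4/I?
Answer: -39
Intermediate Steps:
(-v(-4)*(-3))*13 = (-4/(-4)*(-3))*13 = (-4*(-1)/4*(-3))*13 = (-1*(-1)*(-3))*13 = (1*(-3))*13 = -3*13 = -39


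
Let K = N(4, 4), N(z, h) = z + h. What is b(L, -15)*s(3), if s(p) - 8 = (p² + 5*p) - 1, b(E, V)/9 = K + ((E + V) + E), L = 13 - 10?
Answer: -279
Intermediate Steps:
N(z, h) = h + z
L = 3
K = 8 (K = 4 + 4 = 8)
b(E, V) = 72 + 9*V + 18*E (b(E, V) = 9*(8 + ((E + V) + E)) = 9*(8 + (V + 2*E)) = 9*(8 + V + 2*E) = 72 + 9*V + 18*E)
s(p) = 7 + p² + 5*p (s(p) = 8 + ((p² + 5*p) - 1) = 8 + (-1 + p² + 5*p) = 7 + p² + 5*p)
b(L, -15)*s(3) = (72 + 9*(-15) + 18*3)*(7 + 3² + 5*3) = (72 - 135 + 54)*(7 + 9 + 15) = -9*31 = -279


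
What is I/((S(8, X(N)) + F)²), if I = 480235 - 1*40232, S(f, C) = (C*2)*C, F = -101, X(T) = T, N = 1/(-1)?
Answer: 440003/9801 ≈ 44.894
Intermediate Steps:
N = -1
S(f, C) = 2*C² (S(f, C) = (2*C)*C = 2*C²)
I = 440003 (I = 480235 - 40232 = 440003)
I/((S(8, X(N)) + F)²) = 440003/((2*(-1)² - 101)²) = 440003/((2*1 - 101)²) = 440003/((2 - 101)²) = 440003/((-99)²) = 440003/9801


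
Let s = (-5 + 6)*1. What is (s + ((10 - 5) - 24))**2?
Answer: 324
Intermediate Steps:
s = 1 (s = 1*1 = 1)
(s + ((10 - 5) - 24))**2 = (1 + ((10 - 5) - 24))**2 = (1 + (5 - 24))**2 = (1 - 19)**2 = (-18)**2 = 324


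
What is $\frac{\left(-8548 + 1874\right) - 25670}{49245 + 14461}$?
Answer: $- \frac{16172}{31853} \approx -0.50771$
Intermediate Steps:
$\frac{\left(-8548 + 1874\right) - 25670}{49245 + 14461} = \frac{-6674 - 25670}{63706} = \left(-32344\right) \frac{1}{63706} = - \frac{16172}{31853}$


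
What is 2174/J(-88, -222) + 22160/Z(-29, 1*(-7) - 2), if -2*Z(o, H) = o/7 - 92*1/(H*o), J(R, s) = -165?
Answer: 13342630538/1355145 ≈ 9845.9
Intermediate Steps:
Z(o, H) = -o/14 + 46/(H*o) (Z(o, H) = -(o/7 - 92*1/(H*o))/2 = -(o*(⅐) - 92*1/(H*o))/2 = -(o/7 - 92/(H*o))/2 = -o/14 + 46/(H*o))
2174/J(-88, -222) + 22160/Z(-29, 1*(-7) - 2) = 2174/(-165) + 22160/(-1/14*(-29) + 46/((1*(-7) - 2)*(-29))) = 2174*(-1/165) + 22160/(29/14 + 46*(-1/29)/(-7 - 2)) = -2174/165 + 22160/(29/14 + 46*(-1/29)/(-9)) = -2174/165 + 22160/(29/14 + 46*(-⅑)*(-1/29)) = -2174/165 + 22160/(29/14 + 46/261) = -2174/165 + 22160/(8213/3654) = -2174/165 + 22160*(3654/8213) = -2174/165 + 80972640/8213 = 13342630538/1355145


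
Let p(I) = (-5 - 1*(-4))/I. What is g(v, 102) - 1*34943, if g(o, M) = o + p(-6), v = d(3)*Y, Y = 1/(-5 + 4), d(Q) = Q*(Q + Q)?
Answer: -209765/6 ≈ -34961.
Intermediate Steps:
d(Q) = 2*Q² (d(Q) = Q*(2*Q) = 2*Q²)
Y = -1 (Y = 1/(-1) = -1)
v = -18 (v = (2*3²)*(-1) = (2*9)*(-1) = 18*(-1) = -18)
p(I) = -1/I (p(I) = (-5 + 4)/I = -1/I)
g(o, M) = ⅙ + o (g(o, M) = o - 1/(-6) = o - 1*(-⅙) = o + ⅙ = ⅙ + o)
g(v, 102) - 1*34943 = (⅙ - 18) - 1*34943 = -107/6 - 34943 = -209765/6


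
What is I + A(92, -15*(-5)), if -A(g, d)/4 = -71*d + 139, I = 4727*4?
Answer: 39652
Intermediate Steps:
I = 18908
A(g, d) = -556 + 284*d (A(g, d) = -4*(-71*d + 139) = -4*(139 - 71*d) = -556 + 284*d)
I + A(92, -15*(-5)) = 18908 + (-556 + 284*(-15*(-5))) = 18908 + (-556 + 284*75) = 18908 + (-556 + 21300) = 18908 + 20744 = 39652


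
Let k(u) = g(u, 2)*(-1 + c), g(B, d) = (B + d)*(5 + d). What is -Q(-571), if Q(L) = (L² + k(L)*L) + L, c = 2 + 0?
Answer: -2599763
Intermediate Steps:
g(B, d) = (5 + d)*(B + d)
c = 2
k(u) = 14 + 7*u (k(u) = (2² + 5*u + 5*2 + u*2)*(-1 + 2) = (4 + 5*u + 10 + 2*u)*1 = (14 + 7*u)*1 = 14 + 7*u)
Q(L) = L + L² + L*(14 + 7*L) (Q(L) = (L² + (14 + 7*L)*L) + L = (L² + L*(14 + 7*L)) + L = L + L² + L*(14 + 7*L))
-Q(-571) = -(-571)*(15 + 8*(-571)) = -(-571)*(15 - 4568) = -(-571)*(-4553) = -1*2599763 = -2599763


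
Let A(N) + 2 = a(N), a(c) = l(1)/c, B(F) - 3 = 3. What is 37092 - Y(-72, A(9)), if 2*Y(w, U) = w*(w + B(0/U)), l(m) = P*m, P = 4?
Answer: 34716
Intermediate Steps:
B(F) = 6 (B(F) = 3 + 3 = 6)
l(m) = 4*m
a(c) = 4/c (a(c) = (4*1)/c = 4/c)
A(N) = -2 + 4/N
Y(w, U) = w*(6 + w)/2 (Y(w, U) = (w*(w + 6))/2 = (w*(6 + w))/2 = w*(6 + w)/2)
37092 - Y(-72, A(9)) = 37092 - (-72)*(6 - 72)/2 = 37092 - (-72)*(-66)/2 = 37092 - 1*2376 = 37092 - 2376 = 34716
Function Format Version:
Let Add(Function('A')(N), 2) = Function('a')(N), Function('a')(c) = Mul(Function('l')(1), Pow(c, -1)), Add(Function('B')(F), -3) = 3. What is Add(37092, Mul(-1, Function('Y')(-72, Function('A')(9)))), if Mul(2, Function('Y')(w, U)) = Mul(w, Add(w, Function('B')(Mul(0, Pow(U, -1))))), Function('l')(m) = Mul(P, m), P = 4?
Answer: 34716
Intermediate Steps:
Function('B')(F) = 6 (Function('B')(F) = Add(3, 3) = 6)
Function('l')(m) = Mul(4, m)
Function('a')(c) = Mul(4, Pow(c, -1)) (Function('a')(c) = Mul(Mul(4, 1), Pow(c, -1)) = Mul(4, Pow(c, -1)))
Function('A')(N) = Add(-2, Mul(4, Pow(N, -1)))
Function('Y')(w, U) = Mul(Rational(1, 2), w, Add(6, w)) (Function('Y')(w, U) = Mul(Rational(1, 2), Mul(w, Add(w, 6))) = Mul(Rational(1, 2), Mul(w, Add(6, w))) = Mul(Rational(1, 2), w, Add(6, w)))
Add(37092, Mul(-1, Function('Y')(-72, Function('A')(9)))) = Add(37092, Mul(-1, Mul(Rational(1, 2), -72, Add(6, -72)))) = Add(37092, Mul(-1, Mul(Rational(1, 2), -72, -66))) = Add(37092, Mul(-1, 2376)) = Add(37092, -2376) = 34716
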